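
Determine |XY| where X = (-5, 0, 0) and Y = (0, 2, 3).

d = √[(x₂-x₁)² + (y₂-y₁)² + (z₂-z₁)²]
  = √[5² + 2² + 3²]
  = √[25 + 4 + 9]
  = √38
  ≈ 6.164

6.164


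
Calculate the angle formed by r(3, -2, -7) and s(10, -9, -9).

r·s = 3·10 + (-2)·(-9) + (-7)·(-9) = 30 + 18 + 63 = 111
|r| = √(3² + (-2)² + (-7)²) = √62 ≈ 7.874
|s| = √(10² + (-9)² + (-9)²) = √262 ≈ 16.19
cos θ = (r·s)/(|r||s|) = 111/(7.874·16.19) ≈ 0.8709
θ = arccos(0.8709) ≈ 29.43°

29.43°


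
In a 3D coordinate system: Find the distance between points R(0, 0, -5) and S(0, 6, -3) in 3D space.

d = √[(x₂-x₁)² + (y₂-y₁)² + (z₂-z₁)²]
  = √[0² + 6² + 2²]
  = √[0 + 36 + 4]
  = √40
  ≈ 6.325

6.325


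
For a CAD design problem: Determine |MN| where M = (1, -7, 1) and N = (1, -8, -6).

d = √[(x₂-x₁)² + (y₂-y₁)² + (z₂-z₁)²]
  = √[0² + (-1)² + (-7)²]
  = √[0 + 1 + 49]
  = √50
  ≈ 7.071

7.071


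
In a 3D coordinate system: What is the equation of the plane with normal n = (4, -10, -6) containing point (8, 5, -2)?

The plane through P with normal n = (a, b, c) satisfies n·(r - P) = 0,
i.e. ax + by + cz = a·x₀ + b·y₀ + c·z₀.
d = 4·8 + (-10)·5 + (-6)·(-2)
  = 32 - 50 + 12
  = -6
Equation: 4x - 10y - 6z = -6

4x - 10y - 6z = -6


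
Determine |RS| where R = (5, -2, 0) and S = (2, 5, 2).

d = √[(x₂-x₁)² + (y₂-y₁)² + (z₂-z₁)²]
  = √[(-3)² + 7² + 2²]
  = √[9 + 49 + 4]
  = √62
  ≈ 7.874

7.874


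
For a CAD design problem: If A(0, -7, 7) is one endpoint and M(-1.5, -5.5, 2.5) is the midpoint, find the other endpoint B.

B = 2M - A
  = (2·(-1.5) - 0, 2·(-5.5) - (-7), 2·2.5 - 7)
  = (-3 + 0, -11 + 7, 5 - 7)
  = (-3, -4, -2)

(-3, -4, -2)


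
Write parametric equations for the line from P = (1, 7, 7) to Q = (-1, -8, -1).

Direction vector d = Q - P = (-1 - 1, -8 - 7, -1 - 7) = (-2, -15, -8)
Parametric form r = P + t·d:
x = 1 - 2t, y = 7 - 15t, z = 7 - 8t

x = 1 - 2t, y = 7 - 15t, z = 7 - 8t


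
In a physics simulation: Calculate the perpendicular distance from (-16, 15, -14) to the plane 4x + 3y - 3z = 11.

distance = |a·x₀ + b·y₀ + c·z₀ - d| / √(a² + b² + c²)
  = |4·(-16) + 3·15 + (-3)·(-14) - 11| / √(4² + 3² + (-3)²)
  = |-64 + 45 + 42 - 11| / √(16 + 9 + 9)
  = |12| / √34
  = 12 / 5.831
  ≈ 2.058

2.058


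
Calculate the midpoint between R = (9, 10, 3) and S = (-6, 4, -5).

M = ((x₁+x₂)/2, (y₁+y₂)/2, (z₁+z₂)/2)
  = ((9 - 6)/2, (10 + 4)/2, (3 - 5)/2)
  = (3/2, 14/2, -2/2)
  = (1.5, 7, -1)

(1.5, 7, -1)


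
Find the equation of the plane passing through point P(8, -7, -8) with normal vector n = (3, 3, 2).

The plane through P with normal n = (a, b, c) satisfies n·(r - P) = 0,
i.e. ax + by + cz = a·x₀ + b·y₀ + c·z₀.
d = 3·8 + 3·(-7) + 2·(-8)
  = 24 - 21 - 16
  = -13
Equation: 3x + 3y + 2z = -13

3x + 3y + 2z = -13


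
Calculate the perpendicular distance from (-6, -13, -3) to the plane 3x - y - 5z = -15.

distance = |a·x₀ + b·y₀ + c·z₀ - d| / √(a² + b² + c²)
  = |3·(-6) + (-1)·(-13) + (-5)·(-3) - (-15)| / √(3² + (-1)² + (-5)²)
  = |-18 + 13 + 15 + 15| / √(9 + 1 + 25)
  = |25| / √35
  = 25 / 5.916
  ≈ 4.226

4.226


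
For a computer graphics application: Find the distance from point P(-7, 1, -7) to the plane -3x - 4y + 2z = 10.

distance = |a·x₀ + b·y₀ + c·z₀ - d| / √(a² + b² + c²)
  = |(-3)·(-7) + (-4)·1 + 2·(-7) - 10| / √((-3)² + (-4)² + 2²)
  = |21 - 4 - 14 - 10| / √(9 + 16 + 4)
  = |-7| / √29
  = 7 / 5.385
  ≈ 1.3

1.3


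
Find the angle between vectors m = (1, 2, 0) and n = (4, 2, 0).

m·n = 1·4 + 2·2 + 0·0 = 4 + 4 + 0 = 8
|m| = √(1² + 2² + 0²) = √5 ≈ 2.236
|n| = √(4² + 2² + 0²) = √20 ≈ 4.472
cos θ = (m·n)/(|m||n|) = 8/(2.236·4.472) ≈ 0.8
θ = arccos(0.8) ≈ 36.87°

36.87°


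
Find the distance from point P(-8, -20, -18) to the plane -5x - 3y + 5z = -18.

distance = |a·x₀ + b·y₀ + c·z₀ - d| / √(a² + b² + c²)
  = |(-5)·(-8) + (-3)·(-20) + 5·(-18) - (-18)| / √((-5)² + (-3)² + 5²)
  = |40 + 60 - 90 + 18| / √(25 + 9 + 25)
  = |28| / √59
  = 28 / 7.681
  ≈ 3.645

3.645


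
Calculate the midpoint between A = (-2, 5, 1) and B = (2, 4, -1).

M = ((x₁+x₂)/2, (y₁+y₂)/2, (z₁+z₂)/2)
  = ((-2 + 2)/2, (5 + 4)/2, (1 - 1)/2)
  = (0/2, 9/2, 0/2)
  = (0, 4.5, 0)

(0, 4.5, 0)


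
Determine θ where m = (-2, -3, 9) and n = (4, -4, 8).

m·n = (-2)·4 + (-3)·(-4) + 9·8 = -8 + 12 + 72 = 76
|m| = √((-2)² + (-3)² + 9²) = √94 ≈ 9.695
|n| = √(4² + (-4)² + 8²) = √96 ≈ 9.798
cos θ = (m·n)/(|m||n|) = 76/(9.695·9.798) ≈ 0.8
θ = arccos(0.8) ≈ 36.87°

36.87°


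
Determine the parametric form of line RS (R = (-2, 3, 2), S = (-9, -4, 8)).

Direction vector d = S - R = (-9 + 2, -4 - 3, 8 - 2) = (-7, -7, 6)
Parametric form r = R + t·d:
x = -2 - 7t, y = 3 - 7t, z = 2 + 6t

x = -2 - 7t, y = 3 - 7t, z = 2 + 6t


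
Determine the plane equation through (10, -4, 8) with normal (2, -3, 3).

The plane through P with normal n = (a, b, c) satisfies n·(r - P) = 0,
i.e. ax + by + cz = a·x₀ + b·y₀ + c·z₀.
d = 2·10 + (-3)·(-4) + 3·8
  = 20 + 12 + 24
  = 56
Equation: 2x - 3y + 3z = 56

2x - 3y + 3z = 56


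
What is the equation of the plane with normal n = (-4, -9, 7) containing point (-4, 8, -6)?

The plane through P with normal n = (a, b, c) satisfies n·(r - P) = 0,
i.e. ax + by + cz = a·x₀ + b·y₀ + c·z₀.
d = (-4)·(-4) + (-9)·8 + 7·(-6)
  = 16 - 72 - 42
  = -98
Equation: -4x - 9y + 7z = -98

-4x - 9y + 7z = -98


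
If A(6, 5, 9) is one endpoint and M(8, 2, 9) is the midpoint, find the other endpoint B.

B = 2M - A
  = (2·8 - 6, 2·2 - 5, 2·9 - 9)
  = (16 - 6, 4 - 5, 18 - 9)
  = (10, -1, 9)

(10, -1, 9)


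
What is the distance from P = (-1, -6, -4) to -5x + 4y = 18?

distance = |a·x₀ + b·y₀ + c·z₀ - d| / √(a² + b² + c²)
  = |(-5)·(-1) + 4·(-6) + 0·(-4) - 18| / √((-5)² + 4² + 0²)
  = |5 - 24 + 0 - 18| / √(25 + 16 + 0)
  = |-37| / √41
  = 37 / 6.403
  ≈ 5.778

5.778


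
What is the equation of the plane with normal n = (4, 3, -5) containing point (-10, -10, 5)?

The plane through P with normal n = (a, b, c) satisfies n·(r - P) = 0,
i.e. ax + by + cz = a·x₀ + b·y₀ + c·z₀.
d = 4·(-10) + 3·(-10) + (-5)·5
  = -40 - 30 - 25
  = -95
Equation: 4x + 3y - 5z = -95

4x + 3y - 5z = -95


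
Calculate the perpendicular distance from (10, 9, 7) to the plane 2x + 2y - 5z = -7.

distance = |a·x₀ + b·y₀ + c·z₀ - d| / √(a² + b² + c²)
  = |2·10 + 2·9 + (-5)·7 - (-7)| / √(2² + 2² + (-5)²)
  = |20 + 18 - 35 + 7| / √(4 + 4 + 25)
  = |10| / √33
  = 10 / 5.745
  ≈ 1.741

1.741


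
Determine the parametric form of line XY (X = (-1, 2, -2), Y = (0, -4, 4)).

Direction vector d = Y - X = (0 + 1, -4 - 2, 4 + 2) = (1, -6, 6)
Parametric form r = X + t·d:
x = -1 + t, y = 2 - 6t, z = -2 + 6t

x = -1 + t, y = 2 - 6t, z = -2 + 6t


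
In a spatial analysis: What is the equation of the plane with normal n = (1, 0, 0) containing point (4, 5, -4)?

The plane through P with normal n = (a, b, c) satisfies n·(r - P) = 0,
i.e. ax + by + cz = a·x₀ + b·y₀ + c·z₀.
d = 1·4 + 0·5 + 0·(-4)
  = 4 + 0 + 0
  = 4
Equation: x = 4

x = 4


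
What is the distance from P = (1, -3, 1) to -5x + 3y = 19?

distance = |a·x₀ + b·y₀ + c·z₀ - d| / √(a² + b² + c²)
  = |(-5)·1 + 3·(-3) + 0·1 - 19| / √((-5)² + 3² + 0²)
  = |-5 - 9 + 0 - 19| / √(25 + 9 + 0)
  = |-33| / √34
  = 33 / 5.831
  ≈ 5.659

5.659


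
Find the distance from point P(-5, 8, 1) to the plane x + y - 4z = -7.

distance = |a·x₀ + b·y₀ + c·z₀ - d| / √(a² + b² + c²)
  = |1·(-5) + 1·8 + (-4)·1 - (-7)| / √(1² + 1² + (-4)²)
  = |-5 + 8 - 4 + 7| / √(1 + 1 + 16)
  = |6| / √18
  = 6 / 4.243
  ≈ 1.414

1.414


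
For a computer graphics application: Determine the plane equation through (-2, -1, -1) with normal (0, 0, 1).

The plane through P with normal n = (a, b, c) satisfies n·(r - P) = 0,
i.e. ax + by + cz = a·x₀ + b·y₀ + c·z₀.
d = 0·(-2) + 0·(-1) + 1·(-1)
  = 0 + 0 - 1
  = -1
Equation: z = -1

z = -1


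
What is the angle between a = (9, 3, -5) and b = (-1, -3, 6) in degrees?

a·b = 9·(-1) + 3·(-3) + (-5)·6 = -9 - 9 - 30 = -48
|a| = √(9² + 3² + (-5)²) = √115 ≈ 10.72
|b| = √((-1)² + (-3)² + 6²) = √46 ≈ 6.782
cos θ = (a·b)/(|a||b|) = -48/(10.72·6.782) ≈ -0.66
θ = arccos(-0.66) ≈ 131.3°

131.3°


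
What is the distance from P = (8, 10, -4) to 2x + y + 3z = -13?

distance = |a·x₀ + b·y₀ + c·z₀ - d| / √(a² + b² + c²)
  = |2·8 + 1·10 + 3·(-4) - (-13)| / √(2² + 1² + 3²)
  = |16 + 10 - 12 + 13| / √(4 + 1 + 9)
  = |27| / √14
  = 27 / 3.742
  ≈ 7.216

7.216


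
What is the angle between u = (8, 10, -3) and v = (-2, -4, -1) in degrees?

u·v = 8·(-2) + 10·(-4) + (-3)·(-1) = -16 - 40 + 3 = -53
|u| = √(8² + 10² + (-3)²) = √173 ≈ 13.15
|v| = √((-2)² + (-4)² + (-1)²) = √21 ≈ 4.583
cos θ = (u·v)/(|u||v|) = -53/(13.15·4.583) ≈ -0.8793
θ = arccos(-0.8793) ≈ 151.6°

151.6°


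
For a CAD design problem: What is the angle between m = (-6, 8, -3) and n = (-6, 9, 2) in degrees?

m·n = (-6)·(-6) + 8·9 + (-3)·2 = 36 + 72 - 6 = 102
|m| = √((-6)² + 8² + (-3)²) = √109 ≈ 10.44
|n| = √((-6)² + 9² + 2²) = √121 ≈ 11
cos θ = (m·n)/(|m||n|) = 102/(10.44·11) ≈ 0.8882
θ = arccos(0.8882) ≈ 27.36°

27.36°


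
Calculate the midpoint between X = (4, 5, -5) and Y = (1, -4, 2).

M = ((x₁+x₂)/2, (y₁+y₂)/2, (z₁+z₂)/2)
  = ((4 + 1)/2, (5 - 4)/2, (-5 + 2)/2)
  = (5/2, 1/2, -3/2)
  = (2.5, 0.5, -1.5)

(2.5, 0.5, -1.5)


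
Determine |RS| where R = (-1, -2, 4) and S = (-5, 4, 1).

d = √[(x₂-x₁)² + (y₂-y₁)² + (z₂-z₁)²]
  = √[(-4)² + 6² + (-3)²]
  = √[16 + 36 + 9]
  = √61
  ≈ 7.81

7.81


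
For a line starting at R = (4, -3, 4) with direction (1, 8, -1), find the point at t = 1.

P(t) = R + t·d
  = (4 + 1·1, -3 + 8·1, 4 + (-1)·1)
  = (4 + 1, -3 + 8, 4 - 1)
  = (5, 5, 3)

(5, 5, 3)


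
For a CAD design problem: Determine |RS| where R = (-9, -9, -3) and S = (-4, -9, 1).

d = √[(x₂-x₁)² + (y₂-y₁)² + (z₂-z₁)²]
  = √[5² + 0² + 4²]
  = √[25 + 0 + 16]
  = √41
  ≈ 6.403

6.403


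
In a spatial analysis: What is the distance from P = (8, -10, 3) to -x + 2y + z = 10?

distance = |a·x₀ + b·y₀ + c·z₀ - d| / √(a² + b² + c²)
  = |(-1)·8 + 2·(-10) + 1·3 - 10| / √((-1)² + 2² + 1²)
  = |-8 - 20 + 3 - 10| / √(1 + 4 + 1)
  = |-35| / √6
  = 35 / 2.449
  ≈ 14.29

14.29


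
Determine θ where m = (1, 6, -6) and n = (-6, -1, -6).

m·n = 1·(-6) + 6·(-1) + (-6)·(-6) = -6 - 6 + 36 = 24
|m| = √(1² + 6² + (-6)²) = √73 ≈ 8.544
|n| = √((-6)² + (-1)² + (-6)²) = √73 ≈ 8.544
cos θ = (m·n)/(|m||n|) = 24/(8.544·8.544) ≈ 0.3288
θ = arccos(0.3288) ≈ 70.81°

70.81°


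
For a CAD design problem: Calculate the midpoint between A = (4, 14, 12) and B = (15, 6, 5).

M = ((x₁+x₂)/2, (y₁+y₂)/2, (z₁+z₂)/2)
  = ((4 + 15)/2, (14 + 6)/2, (12 + 5)/2)
  = (19/2, 20/2, 17/2)
  = (9.5, 10, 8.5)

(9.5, 10, 8.5)


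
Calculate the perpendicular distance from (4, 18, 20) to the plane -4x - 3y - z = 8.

distance = |a·x₀ + b·y₀ + c·z₀ - d| / √(a² + b² + c²)
  = |(-4)·4 + (-3)·18 + (-1)·20 - 8| / √((-4)² + (-3)² + (-1)²)
  = |-16 - 54 - 20 - 8| / √(16 + 9 + 1)
  = |-98| / √26
  = 98 / 5.099
  ≈ 19.22

19.22


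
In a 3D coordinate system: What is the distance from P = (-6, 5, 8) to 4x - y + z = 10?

distance = |a·x₀ + b·y₀ + c·z₀ - d| / √(a² + b² + c²)
  = |4·(-6) + (-1)·5 + 1·8 - 10| / √(4² + (-1)² + 1²)
  = |-24 - 5 + 8 - 10| / √(16 + 1 + 1)
  = |-31| / √18
  = 31 / 4.243
  ≈ 7.307

7.307


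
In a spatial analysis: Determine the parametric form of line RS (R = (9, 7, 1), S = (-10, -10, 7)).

Direction vector d = S - R = (-10 - 9, -10 - 7, 7 - 1) = (-19, -17, 6)
Parametric form r = R + t·d:
x = 9 - 19t, y = 7 - 17t, z = 1 + 6t

x = 9 - 19t, y = 7 - 17t, z = 1 + 6t


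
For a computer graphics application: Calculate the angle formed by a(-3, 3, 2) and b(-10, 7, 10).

a·b = (-3)·(-10) + 3·7 + 2·10 = 30 + 21 + 20 = 71
|a| = √((-3)² + 3² + 2²) = √22 ≈ 4.69
|b| = √((-10)² + 7² + 10²) = √249 ≈ 15.78
cos θ = (a·b)/(|a||b|) = 71/(4.69·15.78) ≈ 0.9593
θ = arccos(0.9593) ≈ 16.41°

16.41°


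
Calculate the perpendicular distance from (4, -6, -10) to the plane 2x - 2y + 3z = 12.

distance = |a·x₀ + b·y₀ + c·z₀ - d| / √(a² + b² + c²)
  = |2·4 + (-2)·(-6) + 3·(-10) - 12| / √(2² + (-2)² + 3²)
  = |8 + 12 - 30 - 12| / √(4 + 4 + 9)
  = |-22| / √17
  = 22 / 4.123
  ≈ 5.336

5.336


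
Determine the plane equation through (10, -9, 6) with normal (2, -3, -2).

The plane through P with normal n = (a, b, c) satisfies n·(r - P) = 0,
i.e. ax + by + cz = a·x₀ + b·y₀ + c·z₀.
d = 2·10 + (-3)·(-9) + (-2)·6
  = 20 + 27 - 12
  = 35
Equation: 2x - 3y - 2z = 35

2x - 3y - 2z = 35


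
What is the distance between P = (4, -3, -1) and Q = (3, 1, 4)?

d = √[(x₂-x₁)² + (y₂-y₁)² + (z₂-z₁)²]
  = √[(-1)² + 4² + 5²]
  = √[1 + 16 + 25]
  = √42
  ≈ 6.481

6.481


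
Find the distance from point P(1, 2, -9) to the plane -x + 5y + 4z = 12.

distance = |a·x₀ + b·y₀ + c·z₀ - d| / √(a² + b² + c²)
  = |(-1)·1 + 5·2 + 4·(-9) - 12| / √((-1)² + 5² + 4²)
  = |-1 + 10 - 36 - 12| / √(1 + 25 + 16)
  = |-39| / √42
  = 39 / 6.481
  ≈ 6.018

6.018


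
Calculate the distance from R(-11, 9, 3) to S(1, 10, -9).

d = √[(x₂-x₁)² + (y₂-y₁)² + (z₂-z₁)²]
  = √[12² + 1² + (-12)²]
  = √[144 + 1 + 144]
  = √289
  ≈ 17

17


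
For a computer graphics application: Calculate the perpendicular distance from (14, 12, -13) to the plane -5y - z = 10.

distance = |a·x₀ + b·y₀ + c·z₀ - d| / √(a² + b² + c²)
  = |0·14 + (-5)·12 + (-1)·(-13) - 10| / √(0² + (-5)² + (-1)²)
  = |0 - 60 + 13 - 10| / √(0 + 25 + 1)
  = |-57| / √26
  = 57 / 5.099
  ≈ 11.18

11.18


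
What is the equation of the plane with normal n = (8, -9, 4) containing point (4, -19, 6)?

The plane through P with normal n = (a, b, c) satisfies n·(r - P) = 0,
i.e. ax + by + cz = a·x₀ + b·y₀ + c·z₀.
d = 8·4 + (-9)·(-19) + 4·6
  = 32 + 171 + 24
  = 227
Equation: 8x - 9y + 4z = 227

8x - 9y + 4z = 227


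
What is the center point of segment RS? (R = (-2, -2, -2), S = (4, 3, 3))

M = ((x₁+x₂)/2, (y₁+y₂)/2, (z₁+z₂)/2)
  = ((-2 + 4)/2, (-2 + 3)/2, (-2 + 3)/2)
  = (2/2, 1/2, 1/2)
  = (1, 0.5, 0.5)

(1, 0.5, 0.5)


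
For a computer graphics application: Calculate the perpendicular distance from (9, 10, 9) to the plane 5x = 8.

distance = |a·x₀ + b·y₀ + c·z₀ - d| / √(a² + b² + c²)
  = |5·9 + 0·10 + 0·9 - 8| / √(5² + 0² + 0²)
  = |45 + 0 + 0 - 8| / √(25 + 0 + 0)
  = |37| / √25
  = 37 / 5
  ≈ 7.4

7.4


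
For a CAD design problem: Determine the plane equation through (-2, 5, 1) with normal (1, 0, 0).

The plane through P with normal n = (a, b, c) satisfies n·(r - P) = 0,
i.e. ax + by + cz = a·x₀ + b·y₀ + c·z₀.
d = 1·(-2) + 0·5 + 0·1
  = -2 + 0 + 0
  = -2
Equation: x = -2

x = -2


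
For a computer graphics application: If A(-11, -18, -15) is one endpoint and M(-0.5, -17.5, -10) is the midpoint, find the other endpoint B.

B = 2M - A
  = (2·(-0.5) - (-11), 2·(-17.5) - (-18), 2·(-10) - (-15))
  = (-1 + 11, -35 + 18, -20 + 15)
  = (10, -17, -5)

(10, -17, -5)


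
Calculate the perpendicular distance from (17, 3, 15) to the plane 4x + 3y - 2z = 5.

distance = |a·x₀ + b·y₀ + c·z₀ - d| / √(a² + b² + c²)
  = |4·17 + 3·3 + (-2)·15 - 5| / √(4² + 3² + (-2)²)
  = |68 + 9 - 30 - 5| / √(16 + 9 + 4)
  = |42| / √29
  = 42 / 5.385
  ≈ 7.799

7.799


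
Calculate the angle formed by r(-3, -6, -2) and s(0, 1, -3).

r·s = (-3)·0 + (-6)·1 + (-2)·(-3) = 0 - 6 + 6 = 0
|r| = √((-3)² + (-6)² + (-2)²) = √49 ≈ 7
|s| = √(0² + 1² + (-3)²) = √10 ≈ 3.162
cos θ = (r·s)/(|r||s|) = 0/(7·3.162) ≈ 0
θ = arccos(0) ≈ 90°

90°


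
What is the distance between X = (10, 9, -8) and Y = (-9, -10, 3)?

d = √[(x₂-x₁)² + (y₂-y₁)² + (z₂-z₁)²]
  = √[(-19)² + (-19)² + 11²]
  = √[361 + 361 + 121]
  = √843
  ≈ 29.03

29.03


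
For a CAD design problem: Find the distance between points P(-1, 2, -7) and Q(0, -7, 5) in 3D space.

d = √[(x₂-x₁)² + (y₂-y₁)² + (z₂-z₁)²]
  = √[1² + (-9)² + 12²]
  = √[1 + 81 + 144]
  = √226
  ≈ 15.03

15.03


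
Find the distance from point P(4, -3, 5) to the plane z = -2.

distance = |a·x₀ + b·y₀ + c·z₀ - d| / √(a² + b² + c²)
  = |0·4 + 0·(-3) + 1·5 - (-2)| / √(0² + 0² + 1²)
  = |0 + 0 + 5 + 2| / √(0 + 0 + 1)
  = |7| / √1
  = 7 / 1
  ≈ 7

7


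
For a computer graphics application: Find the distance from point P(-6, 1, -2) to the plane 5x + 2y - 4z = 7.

distance = |a·x₀ + b·y₀ + c·z₀ - d| / √(a² + b² + c²)
  = |5·(-6) + 2·1 + (-4)·(-2) - 7| / √(5² + 2² + (-4)²)
  = |-30 + 2 + 8 - 7| / √(25 + 4 + 16)
  = |-27| / √45
  = 27 / 6.708
  ≈ 4.025

4.025


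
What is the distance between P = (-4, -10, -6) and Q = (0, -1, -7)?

d = √[(x₂-x₁)² + (y₂-y₁)² + (z₂-z₁)²]
  = √[4² + 9² + (-1)²]
  = √[16 + 81 + 1]
  = √98
  ≈ 9.899

9.899


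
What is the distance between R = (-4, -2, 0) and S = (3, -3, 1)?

d = √[(x₂-x₁)² + (y₂-y₁)² + (z₂-z₁)²]
  = √[7² + (-1)² + 1²]
  = √[49 + 1 + 1]
  = √51
  ≈ 7.141

7.141


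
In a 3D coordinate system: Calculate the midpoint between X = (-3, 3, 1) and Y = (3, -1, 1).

M = ((x₁+x₂)/2, (y₁+y₂)/2, (z₁+z₂)/2)
  = ((-3 + 3)/2, (3 - 1)/2, (1 + 1)/2)
  = (0/2, 2/2, 2/2)
  = (0, 1, 1)

(0, 1, 1)


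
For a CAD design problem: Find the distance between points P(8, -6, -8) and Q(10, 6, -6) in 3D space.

d = √[(x₂-x₁)² + (y₂-y₁)² + (z₂-z₁)²]
  = √[2² + 12² + 2²]
  = √[4 + 144 + 4]
  = √152
  ≈ 12.33

12.33


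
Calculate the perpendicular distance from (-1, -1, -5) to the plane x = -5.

distance = |a·x₀ + b·y₀ + c·z₀ - d| / √(a² + b² + c²)
  = |1·(-1) + 0·(-1) + 0·(-5) - (-5)| / √(1² + 0² + 0²)
  = |-1 + 0 + 0 + 5| / √(1 + 0 + 0)
  = |4| / √1
  = 4 / 1
  ≈ 4

4


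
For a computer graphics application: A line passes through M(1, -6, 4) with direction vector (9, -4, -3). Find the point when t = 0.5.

P(t) = M + t·d
  = (1 + 9·0.5, -6 + (-4)·0.5, 4 + (-3)·0.5)
  = (1 + 4.5, -6 - 2, 4 - 1.5)
  = (5.5, -8, 2.5)

(5.5, -8, 2.5)


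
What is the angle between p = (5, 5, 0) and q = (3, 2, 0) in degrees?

p·q = 5·3 + 5·2 + 0·0 = 15 + 10 + 0 = 25
|p| = √(5² + 5² + 0²) = √50 ≈ 7.071
|q| = √(3² + 2² + 0²) = √13 ≈ 3.606
cos θ = (p·q)/(|p||q|) = 25/(7.071·3.606) ≈ 0.9806
θ = arccos(0.9806) ≈ 11.31°

11.31°


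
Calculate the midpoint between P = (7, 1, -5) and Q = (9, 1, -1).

M = ((x₁+x₂)/2, (y₁+y₂)/2, (z₁+z₂)/2)
  = ((7 + 9)/2, (1 + 1)/2, (-5 - 1)/2)
  = (16/2, 2/2, -6/2)
  = (8, 1, -3)

(8, 1, -3)


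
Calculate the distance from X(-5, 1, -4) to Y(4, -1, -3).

d = √[(x₂-x₁)² + (y₂-y₁)² + (z₂-z₁)²]
  = √[9² + (-2)² + 1²]
  = √[81 + 4 + 1]
  = √86
  ≈ 9.274

9.274


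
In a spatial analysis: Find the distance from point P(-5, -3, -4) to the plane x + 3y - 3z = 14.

distance = |a·x₀ + b·y₀ + c·z₀ - d| / √(a² + b² + c²)
  = |1·(-5) + 3·(-3) + (-3)·(-4) - 14| / √(1² + 3² + (-3)²)
  = |-5 - 9 + 12 - 14| / √(1 + 9 + 9)
  = |-16| / √19
  = 16 / 4.359
  ≈ 3.671

3.671


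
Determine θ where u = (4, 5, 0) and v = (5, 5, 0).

u·v = 4·5 + 5·5 + 0·0 = 20 + 25 + 0 = 45
|u| = √(4² + 5² + 0²) = √41 ≈ 6.403
|v| = √(5² + 5² + 0²) = √50 ≈ 7.071
cos θ = (u·v)/(|u||v|) = 45/(6.403·7.071) ≈ 0.9939
θ = arccos(0.9939) ≈ 6.34°

6.34°


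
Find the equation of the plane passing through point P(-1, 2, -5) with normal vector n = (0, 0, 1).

The plane through P with normal n = (a, b, c) satisfies n·(r - P) = 0,
i.e. ax + by + cz = a·x₀ + b·y₀ + c·z₀.
d = 0·(-1) + 0·2 + 1·(-5)
  = 0 + 0 - 5
  = -5
Equation: z = -5

z = -5


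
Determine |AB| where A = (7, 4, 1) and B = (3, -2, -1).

d = √[(x₂-x₁)² + (y₂-y₁)² + (z₂-z₁)²]
  = √[(-4)² + (-6)² + (-2)²]
  = √[16 + 36 + 4]
  = √56
  ≈ 7.483

7.483


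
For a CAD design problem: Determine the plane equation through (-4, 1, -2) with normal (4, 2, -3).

The plane through P with normal n = (a, b, c) satisfies n·(r - P) = 0,
i.e. ax + by + cz = a·x₀ + b·y₀ + c·z₀.
d = 4·(-4) + 2·1 + (-3)·(-2)
  = -16 + 2 + 6
  = -8
Equation: 4x + 2y - 3z = -8

4x + 2y - 3z = -8


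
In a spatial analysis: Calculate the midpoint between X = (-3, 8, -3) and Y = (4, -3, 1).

M = ((x₁+x₂)/2, (y₁+y₂)/2, (z₁+z₂)/2)
  = ((-3 + 4)/2, (8 - 3)/2, (-3 + 1)/2)
  = (1/2, 5/2, -2/2)
  = (0.5, 2.5, -1)

(0.5, 2.5, -1)


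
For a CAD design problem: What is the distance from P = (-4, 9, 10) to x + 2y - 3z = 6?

distance = |a·x₀ + b·y₀ + c·z₀ - d| / √(a² + b² + c²)
  = |1·(-4) + 2·9 + (-3)·10 - 6| / √(1² + 2² + (-3)²)
  = |-4 + 18 - 30 - 6| / √(1 + 4 + 9)
  = |-22| / √14
  = 22 / 3.742
  ≈ 5.88

5.88


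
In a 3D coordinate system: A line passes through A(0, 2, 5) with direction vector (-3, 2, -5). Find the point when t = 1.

P(t) = A + t·d
  = (0 + (-3)·1, 2 + 2·1, 5 + (-5)·1)
  = (0 - 3, 2 + 2, 5 - 5)
  = (-3, 4, 0)

(-3, 4, 0)


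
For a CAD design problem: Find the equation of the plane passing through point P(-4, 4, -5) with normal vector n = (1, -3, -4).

The plane through P with normal n = (a, b, c) satisfies n·(r - P) = 0,
i.e. ax + by + cz = a·x₀ + b·y₀ + c·z₀.
d = 1·(-4) + (-3)·4 + (-4)·(-5)
  = -4 - 12 + 20
  = 4
Equation: x - 3y - 4z = 4

x - 3y - 4z = 4


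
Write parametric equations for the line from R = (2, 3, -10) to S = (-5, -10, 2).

Direction vector d = S - R = (-5 - 2, -10 - 3, 2 + 10) = (-7, -13, 12)
Parametric form r = R + t·d:
x = 2 - 7t, y = 3 - 13t, z = -10 + 12t

x = 2 - 7t, y = 3 - 13t, z = -10 + 12t


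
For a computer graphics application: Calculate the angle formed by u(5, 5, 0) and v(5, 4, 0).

u·v = 5·5 + 5·4 + 0·0 = 25 + 20 + 0 = 45
|u| = √(5² + 5² + 0²) = √50 ≈ 7.071
|v| = √(5² + 4² + 0²) = √41 ≈ 6.403
cos θ = (u·v)/(|u||v|) = 45/(7.071·6.403) ≈ 0.9939
θ = arccos(0.9939) ≈ 6.34°

6.34°


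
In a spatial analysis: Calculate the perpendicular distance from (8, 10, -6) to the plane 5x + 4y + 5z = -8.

distance = |a·x₀ + b·y₀ + c·z₀ - d| / √(a² + b² + c²)
  = |5·8 + 4·10 + 5·(-6) - (-8)| / √(5² + 4² + 5²)
  = |40 + 40 - 30 + 8| / √(25 + 16 + 25)
  = |58| / √66
  = 58 / 8.124
  ≈ 7.139

7.139


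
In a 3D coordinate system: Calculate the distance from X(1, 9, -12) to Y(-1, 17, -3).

d = √[(x₂-x₁)² + (y₂-y₁)² + (z₂-z₁)²]
  = √[(-2)² + 8² + 9²]
  = √[4 + 64 + 81]
  = √149
  ≈ 12.21

12.21


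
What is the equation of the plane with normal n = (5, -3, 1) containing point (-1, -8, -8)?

The plane through P with normal n = (a, b, c) satisfies n·(r - P) = 0,
i.e. ax + by + cz = a·x₀ + b·y₀ + c·z₀.
d = 5·(-1) + (-3)·(-8) + 1·(-8)
  = -5 + 24 - 8
  = 11
Equation: 5x - 3y + z = 11

5x - 3y + z = 11


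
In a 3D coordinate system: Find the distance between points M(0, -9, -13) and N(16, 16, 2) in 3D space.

d = √[(x₂-x₁)² + (y₂-y₁)² + (z₂-z₁)²]
  = √[16² + 25² + 15²]
  = √[256 + 625 + 225]
  = √1106
  ≈ 33.26

33.26


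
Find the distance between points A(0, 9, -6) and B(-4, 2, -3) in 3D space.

d = √[(x₂-x₁)² + (y₂-y₁)² + (z₂-z₁)²]
  = √[(-4)² + (-7)² + 3²]
  = √[16 + 49 + 9]
  = √74
  ≈ 8.602

8.602


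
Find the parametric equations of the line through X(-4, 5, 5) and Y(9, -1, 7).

Direction vector d = Y - X = (9 + 4, -1 - 5, 7 - 5) = (13, -6, 2)
Parametric form r = X + t·d:
x = -4 + 13t, y = 5 - 6t, z = 5 + 2t

x = -4 + 13t, y = 5 - 6t, z = 5 + 2t


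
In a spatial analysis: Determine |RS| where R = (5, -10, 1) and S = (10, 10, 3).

d = √[(x₂-x₁)² + (y₂-y₁)² + (z₂-z₁)²]
  = √[5² + 20² + 2²]
  = √[25 + 400 + 4]
  = √429
  ≈ 20.71

20.71


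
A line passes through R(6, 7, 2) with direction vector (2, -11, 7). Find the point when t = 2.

P(t) = R + t·d
  = (6 + 2·2, 7 + (-11)·2, 2 + 7·2)
  = (6 + 4, 7 - 22, 2 + 14)
  = (10, -15, 16)

(10, -15, 16)


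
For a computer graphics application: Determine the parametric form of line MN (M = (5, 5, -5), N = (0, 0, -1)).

Direction vector d = N - M = (0 - 5, 0 - 5, -1 + 5) = (-5, -5, 4)
Parametric form r = M + t·d:
x = 5 - 5t, y = 5 - 5t, z = -5 + 4t

x = 5 - 5t, y = 5 - 5t, z = -5 + 4t


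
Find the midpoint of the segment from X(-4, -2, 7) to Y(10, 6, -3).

M = ((x₁+x₂)/2, (y₁+y₂)/2, (z₁+z₂)/2)
  = ((-4 + 10)/2, (-2 + 6)/2, (7 - 3)/2)
  = (6/2, 4/2, 4/2)
  = (3, 2, 2)

(3, 2, 2)


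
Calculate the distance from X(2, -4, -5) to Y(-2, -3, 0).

d = √[(x₂-x₁)² + (y₂-y₁)² + (z₂-z₁)²]
  = √[(-4)² + 1² + 5²]
  = √[16 + 1 + 25]
  = √42
  ≈ 6.481

6.481


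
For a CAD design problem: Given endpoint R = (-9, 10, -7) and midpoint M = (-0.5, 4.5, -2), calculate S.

S = 2M - R
  = (2·(-0.5) - (-9), 2·4.5 - 10, 2·(-2) - (-7))
  = (-1 + 9, 9 - 10, -4 + 7)
  = (8, -1, 3)

(8, -1, 3)


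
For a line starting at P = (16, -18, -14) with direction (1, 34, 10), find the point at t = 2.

P(t) = P + t·d
  = (16 + 1·2, -18 + 34·2, -14 + 10·2)
  = (16 + 2, -18 + 68, -14 + 20)
  = (18, 50, 6)

(18, 50, 6)


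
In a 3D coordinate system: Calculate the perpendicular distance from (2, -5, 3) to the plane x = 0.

distance = |a·x₀ + b·y₀ + c·z₀ - d| / √(a² + b² + c²)
  = |1·2 + 0·(-5) + 0·3 - 0| / √(1² + 0² + 0²)
  = |2 + 0 + 0 + 0| / √(1 + 0 + 0)
  = |2| / √1
  = 2 / 1
  ≈ 2

2


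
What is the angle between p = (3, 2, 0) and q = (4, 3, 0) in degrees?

p·q = 3·4 + 2·3 + 0·0 = 12 + 6 + 0 = 18
|p| = √(3² + 2² + 0²) = √13 ≈ 3.606
|q| = √(4² + 3² + 0²) = √25 ≈ 5
cos θ = (p·q)/(|p||q|) = 18/(3.606·5) ≈ 0.9985
θ = arccos(0.9985) ≈ 3.18°

3.18°


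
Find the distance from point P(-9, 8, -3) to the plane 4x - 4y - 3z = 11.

distance = |a·x₀ + b·y₀ + c·z₀ - d| / √(a² + b² + c²)
  = |4·(-9) + (-4)·8 + (-3)·(-3) - 11| / √(4² + (-4)² + (-3)²)
  = |-36 - 32 + 9 - 11| / √(16 + 16 + 9)
  = |-70| / √41
  = 70 / 6.403
  ≈ 10.93

10.93


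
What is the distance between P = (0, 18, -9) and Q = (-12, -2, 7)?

d = √[(x₂-x₁)² + (y₂-y₁)² + (z₂-z₁)²]
  = √[(-12)² + (-20)² + 16²]
  = √[144 + 400 + 256]
  = √800
  ≈ 28.28

28.28


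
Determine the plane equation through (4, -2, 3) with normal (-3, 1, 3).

The plane through P with normal n = (a, b, c) satisfies n·(r - P) = 0,
i.e. ax + by + cz = a·x₀ + b·y₀ + c·z₀.
d = (-3)·4 + 1·(-2) + 3·3
  = -12 - 2 + 9
  = -5
Equation: -3x + y + 3z = -5

-3x + y + 3z = -5


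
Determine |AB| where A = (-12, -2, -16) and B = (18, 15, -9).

d = √[(x₂-x₁)² + (y₂-y₁)² + (z₂-z₁)²]
  = √[30² + 17² + 7²]
  = √[900 + 289 + 49]
  = √1238
  ≈ 35.19

35.19


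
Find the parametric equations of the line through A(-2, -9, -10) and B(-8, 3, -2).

Direction vector d = B - A = (-8 + 2, 3 + 9, -2 + 10) = (-6, 12, 8)
Parametric form r = A + t·d:
x = -2 - 6t, y = -9 + 12t, z = -10 + 8t

x = -2 - 6t, y = -9 + 12t, z = -10 + 8t


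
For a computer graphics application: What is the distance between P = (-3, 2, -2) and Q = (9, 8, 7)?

d = √[(x₂-x₁)² + (y₂-y₁)² + (z₂-z₁)²]
  = √[12² + 6² + 9²]
  = √[144 + 36 + 81]
  = √261
  ≈ 16.16

16.16


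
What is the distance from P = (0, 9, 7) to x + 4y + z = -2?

distance = |a·x₀ + b·y₀ + c·z₀ - d| / √(a² + b² + c²)
  = |1·0 + 4·9 + 1·7 - (-2)| / √(1² + 4² + 1²)
  = |0 + 36 + 7 + 2| / √(1 + 16 + 1)
  = |45| / √18
  = 45 / 4.243
  ≈ 10.61

10.61


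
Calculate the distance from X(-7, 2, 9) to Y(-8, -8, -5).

d = √[(x₂-x₁)² + (y₂-y₁)² + (z₂-z₁)²]
  = √[(-1)² + (-10)² + (-14)²]
  = √[1 + 100 + 196]
  = √297
  ≈ 17.23

17.23


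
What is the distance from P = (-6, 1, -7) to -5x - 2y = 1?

distance = |a·x₀ + b·y₀ + c·z₀ - d| / √(a² + b² + c²)
  = |(-5)·(-6) + (-2)·1 + 0·(-7) - 1| / √((-5)² + (-2)² + 0²)
  = |30 - 2 + 0 - 1| / √(25 + 4 + 0)
  = |27| / √29
  = 27 / 5.385
  ≈ 5.014

5.014


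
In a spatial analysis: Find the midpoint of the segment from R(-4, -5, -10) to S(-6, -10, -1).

M = ((x₁+x₂)/2, (y₁+y₂)/2, (z₁+z₂)/2)
  = ((-4 - 6)/2, (-5 - 10)/2, (-10 - 1)/2)
  = (-10/2, -15/2, -11/2)
  = (-5, -7.5, -5.5)

(-5, -7.5, -5.5)


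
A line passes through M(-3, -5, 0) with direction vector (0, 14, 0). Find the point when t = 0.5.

P(t) = M + t·d
  = (-3 + 0·0.5, -5 + 14·0.5, 0 + 0·0.5)
  = (-3 + 0, -5 + 7, 0 + 0)
  = (-3, 2, 0)

(-3, 2, 0)


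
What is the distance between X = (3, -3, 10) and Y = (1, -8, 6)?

d = √[(x₂-x₁)² + (y₂-y₁)² + (z₂-z₁)²]
  = √[(-2)² + (-5)² + (-4)²]
  = √[4 + 25 + 16]
  = √45
  ≈ 6.708

6.708


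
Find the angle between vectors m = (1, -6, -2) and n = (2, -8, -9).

m·n = 1·2 + (-6)·(-8) + (-2)·(-9) = 2 + 48 + 18 = 68
|m| = √(1² + (-6)² + (-2)²) = √41 ≈ 6.403
|n| = √(2² + (-8)² + (-9)²) = √149 ≈ 12.21
cos θ = (m·n)/(|m||n|) = 68/(6.403·12.21) ≈ 0.87
θ = arccos(0.87) ≈ 29.54°

29.54°


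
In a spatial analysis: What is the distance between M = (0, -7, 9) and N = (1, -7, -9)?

d = √[(x₂-x₁)² + (y₂-y₁)² + (z₂-z₁)²]
  = √[1² + 0² + (-18)²]
  = √[1 + 0 + 324]
  = √325
  ≈ 18.03

18.03


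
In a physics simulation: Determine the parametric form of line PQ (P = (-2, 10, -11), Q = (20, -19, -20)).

Direction vector d = Q - P = (20 + 2, -19 - 10, -20 + 11) = (22, -29, -9)
Parametric form r = P + t·d:
x = -2 + 22t, y = 10 - 29t, z = -11 - 9t

x = -2 + 22t, y = 10 - 29t, z = -11 - 9t


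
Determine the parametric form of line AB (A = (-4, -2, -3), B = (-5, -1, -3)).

Direction vector d = B - A = (-5 + 4, -1 + 2, -3 + 3) = (-1, 1, 0)
Parametric form r = A + t·d:
x = -4 - t, y = -2 + t, z = -3

x = -4 - t, y = -2 + t, z = -3


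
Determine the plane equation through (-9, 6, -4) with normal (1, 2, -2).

The plane through P with normal n = (a, b, c) satisfies n·(r - P) = 0,
i.e. ax + by + cz = a·x₀ + b·y₀ + c·z₀.
d = 1·(-9) + 2·6 + (-2)·(-4)
  = -9 + 12 + 8
  = 11
Equation: x + 2y - 2z = 11

x + 2y - 2z = 11


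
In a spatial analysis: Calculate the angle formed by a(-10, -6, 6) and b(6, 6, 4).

a·b = (-10)·6 + (-6)·6 + 6·4 = -60 - 36 + 24 = -72
|a| = √((-10)² + (-6)² + 6²) = √172 ≈ 13.11
|b| = √(6² + 6² + 4²) = √88 ≈ 9.381
cos θ = (a·b)/(|a||b|) = -72/(13.11·9.381) ≈ -0.5852
θ = arccos(-0.5852) ≈ 125.8°

125.8°


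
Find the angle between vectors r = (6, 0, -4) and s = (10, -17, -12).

r·s = 6·10 + 0·(-17) + (-4)·(-12) = 60 + 0 + 48 = 108
|r| = √(6² + 0² + (-4)²) = √52 ≈ 7.211
|s| = √(10² + (-17)² + (-12)²) = √533 ≈ 23.09
cos θ = (r·s)/(|r||s|) = 108/(7.211·23.09) ≈ 0.6487
θ = arccos(0.6487) ≈ 49.55°

49.55°


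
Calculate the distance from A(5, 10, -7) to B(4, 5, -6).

d = √[(x₂-x₁)² + (y₂-y₁)² + (z₂-z₁)²]
  = √[(-1)² + (-5)² + 1²]
  = √[1 + 25 + 1]
  = √27
  ≈ 5.196

5.196


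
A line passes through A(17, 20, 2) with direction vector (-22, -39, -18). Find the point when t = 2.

P(t) = A + t·d
  = (17 + (-22)·2, 20 + (-39)·2, 2 + (-18)·2)
  = (17 - 44, 20 - 78, 2 - 36)
  = (-27, -58, -34)

(-27, -58, -34)


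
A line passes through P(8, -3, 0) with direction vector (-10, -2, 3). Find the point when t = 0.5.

P(t) = P + t·d
  = (8 + (-10)·0.5, -3 + (-2)·0.5, 0 + 3·0.5)
  = (8 - 5, -3 - 1, 0 + 1.5)
  = (3, -4, 1.5)

(3, -4, 1.5)


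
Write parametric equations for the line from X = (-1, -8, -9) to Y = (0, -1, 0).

Direction vector d = Y - X = (0 + 1, -1 + 8, 0 + 9) = (1, 7, 9)
Parametric form r = X + t·d:
x = -1 + t, y = -8 + 7t, z = -9 + 9t

x = -1 + t, y = -8 + 7t, z = -9 + 9t


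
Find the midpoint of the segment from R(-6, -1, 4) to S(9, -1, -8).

M = ((x₁+x₂)/2, (y₁+y₂)/2, (z₁+z₂)/2)
  = ((-6 + 9)/2, (-1 - 1)/2, (4 - 8)/2)
  = (3/2, -2/2, -4/2)
  = (1.5, -1, -2)

(1.5, -1, -2)


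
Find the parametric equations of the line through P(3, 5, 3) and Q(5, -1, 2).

Direction vector d = Q - P = (5 - 3, -1 - 5, 2 - 3) = (2, -6, -1)
Parametric form r = P + t·d:
x = 3 + 2t, y = 5 - 6t, z = 3 - t

x = 3 + 2t, y = 5 - 6t, z = 3 - t


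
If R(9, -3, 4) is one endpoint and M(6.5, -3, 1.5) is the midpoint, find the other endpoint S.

S = 2M - R
  = (2·6.5 - 9, 2·(-3) - (-3), 2·1.5 - 4)
  = (13 - 9, -6 + 3, 3 - 4)
  = (4, -3, -1)

(4, -3, -1)


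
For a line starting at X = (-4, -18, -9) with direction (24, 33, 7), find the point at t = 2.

P(t) = X + t·d
  = (-4 + 24·2, -18 + 33·2, -9 + 7·2)
  = (-4 + 48, -18 + 66, -9 + 14)
  = (44, 48, 5)

(44, 48, 5)


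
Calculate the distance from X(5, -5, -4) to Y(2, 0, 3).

d = √[(x₂-x₁)² + (y₂-y₁)² + (z₂-z₁)²]
  = √[(-3)² + 5² + 7²]
  = √[9 + 25 + 49]
  = √83
  ≈ 9.11

9.11


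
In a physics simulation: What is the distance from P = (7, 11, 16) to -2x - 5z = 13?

distance = |a·x₀ + b·y₀ + c·z₀ - d| / √(a² + b² + c²)
  = |(-2)·7 + 0·11 + (-5)·16 - 13| / √((-2)² + 0² + (-5)²)
  = |-14 + 0 - 80 - 13| / √(4 + 0 + 25)
  = |-107| / √29
  = 107 / 5.385
  ≈ 19.87

19.87


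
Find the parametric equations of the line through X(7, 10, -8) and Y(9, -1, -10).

Direction vector d = Y - X = (9 - 7, -1 - 10, -10 + 8) = (2, -11, -2)
Parametric form r = X + t·d:
x = 7 + 2t, y = 10 - 11t, z = -8 - 2t

x = 7 + 2t, y = 10 - 11t, z = -8 - 2t


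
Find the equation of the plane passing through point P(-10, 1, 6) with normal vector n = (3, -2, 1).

The plane through P with normal n = (a, b, c) satisfies n·(r - P) = 0,
i.e. ax + by + cz = a·x₀ + b·y₀ + c·z₀.
d = 3·(-10) + (-2)·1 + 1·6
  = -30 - 2 + 6
  = -26
Equation: 3x - 2y + z = -26

3x - 2y + z = -26


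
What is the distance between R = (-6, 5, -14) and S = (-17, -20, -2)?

d = √[(x₂-x₁)² + (y₂-y₁)² + (z₂-z₁)²]
  = √[(-11)² + (-25)² + 12²]
  = √[121 + 625 + 144]
  = √890
  ≈ 29.83

29.83


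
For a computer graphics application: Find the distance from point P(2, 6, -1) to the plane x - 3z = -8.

distance = |a·x₀ + b·y₀ + c·z₀ - d| / √(a² + b² + c²)
  = |1·2 + 0·6 + (-3)·(-1) - (-8)| / √(1² + 0² + (-3)²)
  = |2 + 0 + 3 + 8| / √(1 + 0 + 9)
  = |13| / √10
  = 13 / 3.162
  ≈ 4.111

4.111


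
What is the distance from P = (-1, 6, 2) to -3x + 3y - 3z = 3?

distance = |a·x₀ + b·y₀ + c·z₀ - d| / √(a² + b² + c²)
  = |(-3)·(-1) + 3·6 + (-3)·2 - 3| / √((-3)² + 3² + (-3)²)
  = |3 + 18 - 6 - 3| / √(9 + 9 + 9)
  = |12| / √27
  = 12 / 5.196
  ≈ 2.309

2.309


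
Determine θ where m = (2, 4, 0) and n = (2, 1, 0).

m·n = 2·2 + 4·1 + 0·0 = 4 + 4 + 0 = 8
|m| = √(2² + 4² + 0²) = √20 ≈ 4.472
|n| = √(2² + 1² + 0²) = √5 ≈ 2.236
cos θ = (m·n)/(|m||n|) = 8/(4.472·2.236) ≈ 0.8
θ = arccos(0.8) ≈ 36.87°

36.87°


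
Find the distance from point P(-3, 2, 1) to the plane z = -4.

distance = |a·x₀ + b·y₀ + c·z₀ - d| / √(a² + b² + c²)
  = |0·(-3) + 0·2 + 1·1 - (-4)| / √(0² + 0² + 1²)
  = |0 + 0 + 1 + 4| / √(0 + 0 + 1)
  = |5| / √1
  = 5 / 1
  ≈ 5

5


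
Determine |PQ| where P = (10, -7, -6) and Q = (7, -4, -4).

d = √[(x₂-x₁)² + (y₂-y₁)² + (z₂-z₁)²]
  = √[(-3)² + 3² + 2²]
  = √[9 + 9 + 4]
  = √22
  ≈ 4.69

4.69


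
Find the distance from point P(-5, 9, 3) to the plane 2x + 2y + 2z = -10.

distance = |a·x₀ + b·y₀ + c·z₀ - d| / √(a² + b² + c²)
  = |2·(-5) + 2·9 + 2·3 - (-10)| / √(2² + 2² + 2²)
  = |-10 + 18 + 6 + 10| / √(4 + 4 + 4)
  = |24| / √12
  = 24 / 3.464
  ≈ 6.928

6.928


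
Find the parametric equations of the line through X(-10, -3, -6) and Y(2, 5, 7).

Direction vector d = Y - X = (2 + 10, 5 + 3, 7 + 6) = (12, 8, 13)
Parametric form r = X + t·d:
x = -10 + 12t, y = -3 + 8t, z = -6 + 13t

x = -10 + 12t, y = -3 + 8t, z = -6 + 13t


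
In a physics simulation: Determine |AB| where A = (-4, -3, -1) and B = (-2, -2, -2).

d = √[(x₂-x₁)² + (y₂-y₁)² + (z₂-z₁)²]
  = √[2² + 1² + (-1)²]
  = √[4 + 1 + 1]
  = √6
  ≈ 2.449

2.449


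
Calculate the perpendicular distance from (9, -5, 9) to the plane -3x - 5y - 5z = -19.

distance = |a·x₀ + b·y₀ + c·z₀ - d| / √(a² + b² + c²)
  = |(-3)·9 + (-5)·(-5) + (-5)·9 - (-19)| / √((-3)² + (-5)² + (-5)²)
  = |-27 + 25 - 45 + 19| / √(9 + 25 + 25)
  = |-28| / √59
  = 28 / 7.681
  ≈ 3.645

3.645


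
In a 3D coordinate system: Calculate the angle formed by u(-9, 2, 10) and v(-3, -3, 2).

u·v = (-9)·(-3) + 2·(-3) + 10·2 = 27 - 6 + 20 = 41
|u| = √((-9)² + 2² + 10²) = √185 ≈ 13.6
|v| = √((-3)² + (-3)² + 2²) = √22 ≈ 4.69
cos θ = (u·v)/(|u||v|) = 41/(13.6·4.69) ≈ 0.6427
θ = arccos(0.6427) ≈ 50.01°

50.01°


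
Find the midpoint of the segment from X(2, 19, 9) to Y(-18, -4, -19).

M = ((x₁+x₂)/2, (y₁+y₂)/2, (z₁+z₂)/2)
  = ((2 - 18)/2, (19 - 4)/2, (9 - 19)/2)
  = (-16/2, 15/2, -10/2)
  = (-8, 7.5, -5)

(-8, 7.5, -5)


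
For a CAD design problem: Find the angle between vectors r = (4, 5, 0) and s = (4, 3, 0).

r·s = 4·4 + 5·3 + 0·0 = 16 + 15 + 0 = 31
|r| = √(4² + 5² + 0²) = √41 ≈ 6.403
|s| = √(4² + 3² + 0²) = √25 ≈ 5
cos θ = (r·s)/(|r||s|) = 31/(6.403·5) ≈ 0.9683
θ = arccos(0.9683) ≈ 14.47°

14.47°


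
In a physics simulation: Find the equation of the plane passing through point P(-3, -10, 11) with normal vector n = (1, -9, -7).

The plane through P with normal n = (a, b, c) satisfies n·(r - P) = 0,
i.e. ax + by + cz = a·x₀ + b·y₀ + c·z₀.
d = 1·(-3) + (-9)·(-10) + (-7)·11
  = -3 + 90 - 77
  = 10
Equation: x - 9y - 7z = 10

x - 9y - 7z = 10


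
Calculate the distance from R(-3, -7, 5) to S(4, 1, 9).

d = √[(x₂-x₁)² + (y₂-y₁)² + (z₂-z₁)²]
  = √[7² + 8² + 4²]
  = √[49 + 64 + 16]
  = √129
  ≈ 11.36

11.36


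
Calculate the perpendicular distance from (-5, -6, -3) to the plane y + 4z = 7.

distance = |a·x₀ + b·y₀ + c·z₀ - d| / √(a² + b² + c²)
  = |0·(-5) + 1·(-6) + 4·(-3) - 7| / √(0² + 1² + 4²)
  = |0 - 6 - 12 - 7| / √(0 + 1 + 16)
  = |-25| / √17
  = 25 / 4.123
  ≈ 6.063

6.063


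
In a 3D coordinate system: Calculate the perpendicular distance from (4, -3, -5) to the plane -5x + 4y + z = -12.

distance = |a·x₀ + b·y₀ + c·z₀ - d| / √(a² + b² + c²)
  = |(-5)·4 + 4·(-3) + 1·(-5) - (-12)| / √((-5)² + 4² + 1²)
  = |-20 - 12 - 5 + 12| / √(25 + 16 + 1)
  = |-25| / √42
  = 25 / 6.481
  ≈ 3.858

3.858
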